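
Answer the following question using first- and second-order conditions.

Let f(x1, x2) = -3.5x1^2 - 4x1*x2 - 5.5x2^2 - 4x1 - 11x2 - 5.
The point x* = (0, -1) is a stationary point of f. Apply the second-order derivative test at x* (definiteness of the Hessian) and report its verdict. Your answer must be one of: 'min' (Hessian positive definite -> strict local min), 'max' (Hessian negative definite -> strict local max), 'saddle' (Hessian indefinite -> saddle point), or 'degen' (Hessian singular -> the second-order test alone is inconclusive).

Compute the Hessian H = grad^2 f:
  H = [[-7, -4], [-4, -11]]
Verify stationarity: grad f(x*) = H x* + g = (0, 0).
Eigenvalues of H: -13.4721, -4.5279.
Both eigenvalues < 0, so H is negative definite -> x* is a strict local max.

max


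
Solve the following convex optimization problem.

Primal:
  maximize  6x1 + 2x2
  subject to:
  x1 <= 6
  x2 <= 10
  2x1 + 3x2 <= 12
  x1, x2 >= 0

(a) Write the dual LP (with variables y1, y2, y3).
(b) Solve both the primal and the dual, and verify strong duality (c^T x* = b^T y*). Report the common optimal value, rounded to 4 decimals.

The standard primal-dual pair for 'max c^T x s.t. A x <= b, x >= 0' is:
  Dual:  min b^T y  s.t.  A^T y >= c,  y >= 0.

So the dual LP is:
  minimize  6y1 + 10y2 + 12y3
  subject to:
    y1 + 2y3 >= 6
    y2 + 3y3 >= 2
    y1, y2, y3 >= 0

Solving the primal: x* = (6, 0).
  primal value c^T x* = 36.
Solving the dual: y* = (4.6667, 0, 0.6667).
  dual value b^T y* = 36.
Strong duality: c^T x* = b^T y*. Confirmed.

36


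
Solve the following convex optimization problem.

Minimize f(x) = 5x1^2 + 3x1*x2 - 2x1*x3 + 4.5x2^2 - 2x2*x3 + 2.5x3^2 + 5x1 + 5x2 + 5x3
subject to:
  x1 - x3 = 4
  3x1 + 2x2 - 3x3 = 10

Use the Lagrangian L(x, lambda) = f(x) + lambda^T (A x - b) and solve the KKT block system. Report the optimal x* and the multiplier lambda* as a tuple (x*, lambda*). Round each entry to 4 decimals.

Form the Lagrangian:
  L(x, lambda) = (1/2) x^T Q x + c^T x + lambda^T (A x - b)
Stationarity (grad_x L = 0): Q x + c + A^T lambda = 0.
Primal feasibility: A x = b.

This gives the KKT block system:
  [ Q   A^T ] [ x     ]   [-c ]
  [ A    0  ] [ lambda ] = [ b ]

Solving the linear system:
  x*      = (0.2727, -1, -3.7273)
  lambda* = (-5.7727, -2.1364)
  f(x*)   = 11.0909

x* = (0.2727, -1, -3.7273), lambda* = (-5.7727, -2.1364)


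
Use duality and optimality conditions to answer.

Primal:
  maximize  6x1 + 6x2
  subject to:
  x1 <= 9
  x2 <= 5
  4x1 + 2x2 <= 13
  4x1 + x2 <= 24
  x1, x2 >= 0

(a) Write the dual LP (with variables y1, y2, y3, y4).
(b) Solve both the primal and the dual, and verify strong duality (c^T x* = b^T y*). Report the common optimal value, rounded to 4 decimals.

The standard primal-dual pair for 'max c^T x s.t. A x <= b, x >= 0' is:
  Dual:  min b^T y  s.t.  A^T y >= c,  y >= 0.

So the dual LP is:
  minimize  9y1 + 5y2 + 13y3 + 24y4
  subject to:
    y1 + 4y3 + 4y4 >= 6
    y2 + 2y3 + y4 >= 6
    y1, y2, y3, y4 >= 0

Solving the primal: x* = (0.75, 5).
  primal value c^T x* = 34.5.
Solving the dual: y* = (0, 3, 1.5, 0).
  dual value b^T y* = 34.5.
Strong duality: c^T x* = b^T y*. Confirmed.

34.5


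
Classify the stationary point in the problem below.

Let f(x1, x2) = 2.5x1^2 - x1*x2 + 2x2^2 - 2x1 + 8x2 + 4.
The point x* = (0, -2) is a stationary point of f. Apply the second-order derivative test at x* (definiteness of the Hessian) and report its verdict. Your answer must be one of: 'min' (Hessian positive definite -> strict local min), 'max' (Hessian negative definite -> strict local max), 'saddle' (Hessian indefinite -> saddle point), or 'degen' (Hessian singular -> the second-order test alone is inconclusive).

Compute the Hessian H = grad^2 f:
  H = [[5, -1], [-1, 4]]
Verify stationarity: grad f(x*) = H x* + g = (0, 0).
Eigenvalues of H: 3.382, 5.618.
Both eigenvalues > 0, so H is positive definite -> x* is a strict local min.

min


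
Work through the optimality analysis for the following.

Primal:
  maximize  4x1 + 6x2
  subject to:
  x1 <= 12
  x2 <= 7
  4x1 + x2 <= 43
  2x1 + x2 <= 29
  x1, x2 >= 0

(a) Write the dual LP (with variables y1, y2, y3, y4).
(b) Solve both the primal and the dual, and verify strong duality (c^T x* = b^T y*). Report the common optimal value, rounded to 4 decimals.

The standard primal-dual pair for 'max c^T x s.t. A x <= b, x >= 0' is:
  Dual:  min b^T y  s.t.  A^T y >= c,  y >= 0.

So the dual LP is:
  minimize  12y1 + 7y2 + 43y3 + 29y4
  subject to:
    y1 + 4y3 + 2y4 >= 4
    y2 + y3 + y4 >= 6
    y1, y2, y3, y4 >= 0

Solving the primal: x* = (9, 7).
  primal value c^T x* = 78.
Solving the dual: y* = (0, 5, 1, 0).
  dual value b^T y* = 78.
Strong duality: c^T x* = b^T y*. Confirmed.

78


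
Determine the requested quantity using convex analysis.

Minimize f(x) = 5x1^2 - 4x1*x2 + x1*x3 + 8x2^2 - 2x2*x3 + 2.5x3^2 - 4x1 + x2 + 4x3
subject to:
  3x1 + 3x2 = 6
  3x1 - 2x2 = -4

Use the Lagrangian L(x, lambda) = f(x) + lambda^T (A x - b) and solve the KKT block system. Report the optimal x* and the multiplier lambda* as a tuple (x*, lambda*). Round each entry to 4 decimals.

Form the Lagrangian:
  L(x, lambda) = (1/2) x^T Q x + c^T x + lambda^T (A x - b)
Stationarity (grad_x L = 0): Q x + c + A^T lambda = 0.
Primal feasibility: A x = b.

This gives the KKT block system:
  [ Q   A^T ] [ x     ]   [-c ]
  [ A    0  ] [ lambda ] = [ b ]

Solving the linear system:
  x*      = (0, 2, 0)
  lambda* = (-5, 9)
  f(x*)   = 34

x* = (0, 2, 0), lambda* = (-5, 9)


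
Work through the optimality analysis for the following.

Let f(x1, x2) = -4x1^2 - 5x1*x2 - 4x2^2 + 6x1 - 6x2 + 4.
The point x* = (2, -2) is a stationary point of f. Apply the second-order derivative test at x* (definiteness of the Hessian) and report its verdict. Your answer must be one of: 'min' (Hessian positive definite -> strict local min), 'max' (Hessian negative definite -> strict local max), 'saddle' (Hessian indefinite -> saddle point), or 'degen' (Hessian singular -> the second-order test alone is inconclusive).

Compute the Hessian H = grad^2 f:
  H = [[-8, -5], [-5, -8]]
Verify stationarity: grad f(x*) = H x* + g = (0, 0).
Eigenvalues of H: -13, -3.
Both eigenvalues < 0, so H is negative definite -> x* is a strict local max.

max


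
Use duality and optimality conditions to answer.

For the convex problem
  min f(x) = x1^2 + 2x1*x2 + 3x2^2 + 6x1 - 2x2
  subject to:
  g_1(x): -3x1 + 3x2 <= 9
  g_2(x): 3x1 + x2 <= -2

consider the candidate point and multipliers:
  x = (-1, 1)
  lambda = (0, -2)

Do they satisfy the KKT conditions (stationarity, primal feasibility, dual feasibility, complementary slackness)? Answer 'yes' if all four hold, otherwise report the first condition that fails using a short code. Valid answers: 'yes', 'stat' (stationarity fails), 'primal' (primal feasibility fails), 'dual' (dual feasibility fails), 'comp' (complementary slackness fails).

Gradient of f: grad f(x) = Q x + c = (6, 2)
Constraint values g_i(x) = a_i^T x - b_i:
  g_1((-1, 1)) = -3
  g_2((-1, 1)) = 0
Stationarity residual: grad f(x) + sum_i lambda_i a_i = (0, 0)
  -> stationarity OK
Primal feasibility (all g_i <= 0): OK
Dual feasibility (all lambda_i >= 0): FAILS
Complementary slackness (lambda_i * g_i(x) = 0 for all i): OK

Verdict: the first failing condition is dual_feasibility -> dual.

dual


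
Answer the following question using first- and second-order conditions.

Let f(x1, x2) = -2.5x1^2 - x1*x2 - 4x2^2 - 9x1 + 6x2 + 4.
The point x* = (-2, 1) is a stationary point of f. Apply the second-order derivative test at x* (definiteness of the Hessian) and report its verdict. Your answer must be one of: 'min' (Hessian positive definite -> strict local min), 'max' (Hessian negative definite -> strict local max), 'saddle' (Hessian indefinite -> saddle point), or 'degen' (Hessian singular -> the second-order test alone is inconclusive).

Compute the Hessian H = grad^2 f:
  H = [[-5, -1], [-1, -8]]
Verify stationarity: grad f(x*) = H x* + g = (0, 0).
Eigenvalues of H: -8.3028, -4.6972.
Both eigenvalues < 0, so H is negative definite -> x* is a strict local max.

max


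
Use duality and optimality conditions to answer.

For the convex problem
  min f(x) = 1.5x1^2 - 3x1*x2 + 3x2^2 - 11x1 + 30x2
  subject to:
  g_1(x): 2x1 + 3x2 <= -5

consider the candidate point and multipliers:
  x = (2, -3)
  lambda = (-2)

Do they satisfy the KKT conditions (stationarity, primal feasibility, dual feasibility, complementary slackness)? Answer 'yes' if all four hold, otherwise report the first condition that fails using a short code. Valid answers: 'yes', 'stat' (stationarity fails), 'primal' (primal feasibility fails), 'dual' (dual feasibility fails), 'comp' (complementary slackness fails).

Gradient of f: grad f(x) = Q x + c = (4, 6)
Constraint values g_i(x) = a_i^T x - b_i:
  g_1((2, -3)) = 0
Stationarity residual: grad f(x) + sum_i lambda_i a_i = (0, 0)
  -> stationarity OK
Primal feasibility (all g_i <= 0): OK
Dual feasibility (all lambda_i >= 0): FAILS
Complementary slackness (lambda_i * g_i(x) = 0 for all i): OK

Verdict: the first failing condition is dual_feasibility -> dual.

dual


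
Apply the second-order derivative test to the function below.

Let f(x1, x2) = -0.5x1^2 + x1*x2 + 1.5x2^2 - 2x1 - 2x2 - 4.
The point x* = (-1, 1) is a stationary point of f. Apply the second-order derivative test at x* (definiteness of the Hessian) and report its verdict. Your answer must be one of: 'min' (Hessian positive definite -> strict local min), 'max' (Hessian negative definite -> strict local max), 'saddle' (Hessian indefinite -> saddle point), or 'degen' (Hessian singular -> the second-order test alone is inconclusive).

Compute the Hessian H = grad^2 f:
  H = [[-1, 1], [1, 3]]
Verify stationarity: grad f(x*) = H x* + g = (0, 0).
Eigenvalues of H: -1.2361, 3.2361.
Eigenvalues have mixed signs, so H is indefinite -> x* is a saddle point.

saddle


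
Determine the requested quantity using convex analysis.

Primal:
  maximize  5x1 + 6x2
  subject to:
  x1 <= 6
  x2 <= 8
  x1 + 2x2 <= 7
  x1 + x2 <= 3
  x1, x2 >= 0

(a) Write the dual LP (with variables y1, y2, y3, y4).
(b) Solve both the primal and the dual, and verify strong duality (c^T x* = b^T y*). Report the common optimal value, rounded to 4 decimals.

The standard primal-dual pair for 'max c^T x s.t. A x <= b, x >= 0' is:
  Dual:  min b^T y  s.t.  A^T y >= c,  y >= 0.

So the dual LP is:
  minimize  6y1 + 8y2 + 7y3 + 3y4
  subject to:
    y1 + y3 + y4 >= 5
    y2 + 2y3 + y4 >= 6
    y1, y2, y3, y4 >= 0

Solving the primal: x* = (0, 3).
  primal value c^T x* = 18.
Solving the dual: y* = (0, 0, 0, 6).
  dual value b^T y* = 18.
Strong duality: c^T x* = b^T y*. Confirmed.

18


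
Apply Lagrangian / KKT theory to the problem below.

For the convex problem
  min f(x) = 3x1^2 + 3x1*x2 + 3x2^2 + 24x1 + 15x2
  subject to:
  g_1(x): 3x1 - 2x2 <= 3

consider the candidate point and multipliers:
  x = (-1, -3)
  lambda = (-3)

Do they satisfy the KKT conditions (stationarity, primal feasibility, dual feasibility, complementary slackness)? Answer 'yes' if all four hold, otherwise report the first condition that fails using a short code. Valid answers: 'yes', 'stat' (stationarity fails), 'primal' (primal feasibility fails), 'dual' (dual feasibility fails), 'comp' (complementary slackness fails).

Gradient of f: grad f(x) = Q x + c = (9, -6)
Constraint values g_i(x) = a_i^T x - b_i:
  g_1((-1, -3)) = 0
Stationarity residual: grad f(x) + sum_i lambda_i a_i = (0, 0)
  -> stationarity OK
Primal feasibility (all g_i <= 0): OK
Dual feasibility (all lambda_i >= 0): FAILS
Complementary slackness (lambda_i * g_i(x) = 0 for all i): OK

Verdict: the first failing condition is dual_feasibility -> dual.

dual


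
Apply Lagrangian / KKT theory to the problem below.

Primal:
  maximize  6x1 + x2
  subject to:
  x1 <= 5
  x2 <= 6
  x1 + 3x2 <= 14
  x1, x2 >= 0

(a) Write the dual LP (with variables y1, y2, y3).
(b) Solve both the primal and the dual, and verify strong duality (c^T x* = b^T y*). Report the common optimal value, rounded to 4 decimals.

The standard primal-dual pair for 'max c^T x s.t. A x <= b, x >= 0' is:
  Dual:  min b^T y  s.t.  A^T y >= c,  y >= 0.

So the dual LP is:
  minimize  5y1 + 6y2 + 14y3
  subject to:
    y1 + y3 >= 6
    y2 + 3y3 >= 1
    y1, y2, y3 >= 0

Solving the primal: x* = (5, 3).
  primal value c^T x* = 33.
Solving the dual: y* = (5.6667, 0, 0.3333).
  dual value b^T y* = 33.
Strong duality: c^T x* = b^T y*. Confirmed.

33


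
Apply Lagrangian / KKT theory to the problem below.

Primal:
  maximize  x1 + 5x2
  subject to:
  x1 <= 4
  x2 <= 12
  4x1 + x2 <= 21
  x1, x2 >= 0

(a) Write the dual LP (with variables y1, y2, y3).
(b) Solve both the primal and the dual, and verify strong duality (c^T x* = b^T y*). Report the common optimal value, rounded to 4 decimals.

The standard primal-dual pair for 'max c^T x s.t. A x <= b, x >= 0' is:
  Dual:  min b^T y  s.t.  A^T y >= c,  y >= 0.

So the dual LP is:
  minimize  4y1 + 12y2 + 21y3
  subject to:
    y1 + 4y3 >= 1
    y2 + y3 >= 5
    y1, y2, y3 >= 0

Solving the primal: x* = (2.25, 12).
  primal value c^T x* = 62.25.
Solving the dual: y* = (0, 4.75, 0.25).
  dual value b^T y* = 62.25.
Strong duality: c^T x* = b^T y*. Confirmed.

62.25


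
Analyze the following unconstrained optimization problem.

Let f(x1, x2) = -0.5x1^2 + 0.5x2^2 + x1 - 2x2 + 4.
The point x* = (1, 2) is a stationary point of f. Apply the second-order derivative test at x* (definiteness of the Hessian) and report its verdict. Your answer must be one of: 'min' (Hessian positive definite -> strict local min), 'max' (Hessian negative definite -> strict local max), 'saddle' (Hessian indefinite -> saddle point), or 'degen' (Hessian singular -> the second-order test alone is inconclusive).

Compute the Hessian H = grad^2 f:
  H = [[-1, 0], [0, 1]]
Verify stationarity: grad f(x*) = H x* + g = (0, 0).
Eigenvalues of H: -1, 1.
Eigenvalues have mixed signs, so H is indefinite -> x* is a saddle point.

saddle


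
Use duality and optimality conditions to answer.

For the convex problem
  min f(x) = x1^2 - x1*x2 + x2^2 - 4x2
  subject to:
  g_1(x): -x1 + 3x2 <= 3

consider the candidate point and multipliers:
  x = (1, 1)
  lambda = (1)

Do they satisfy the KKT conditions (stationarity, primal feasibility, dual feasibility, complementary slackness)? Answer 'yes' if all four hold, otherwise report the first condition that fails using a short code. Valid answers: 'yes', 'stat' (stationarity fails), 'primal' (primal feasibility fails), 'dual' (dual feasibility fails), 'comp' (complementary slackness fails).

Gradient of f: grad f(x) = Q x + c = (1, -3)
Constraint values g_i(x) = a_i^T x - b_i:
  g_1((1, 1)) = -1
Stationarity residual: grad f(x) + sum_i lambda_i a_i = (0, 0)
  -> stationarity OK
Primal feasibility (all g_i <= 0): OK
Dual feasibility (all lambda_i >= 0): OK
Complementary slackness (lambda_i * g_i(x) = 0 for all i): FAILS

Verdict: the first failing condition is complementary_slackness -> comp.

comp


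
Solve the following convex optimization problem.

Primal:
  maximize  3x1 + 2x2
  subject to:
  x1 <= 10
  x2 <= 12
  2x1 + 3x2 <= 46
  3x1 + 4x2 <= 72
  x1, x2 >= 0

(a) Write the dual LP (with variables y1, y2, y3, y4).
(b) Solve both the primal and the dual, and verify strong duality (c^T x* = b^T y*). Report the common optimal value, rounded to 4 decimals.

The standard primal-dual pair for 'max c^T x s.t. A x <= b, x >= 0' is:
  Dual:  min b^T y  s.t.  A^T y >= c,  y >= 0.

So the dual LP is:
  minimize  10y1 + 12y2 + 46y3 + 72y4
  subject to:
    y1 + 2y3 + 3y4 >= 3
    y2 + 3y3 + 4y4 >= 2
    y1, y2, y3, y4 >= 0

Solving the primal: x* = (10, 8.6667).
  primal value c^T x* = 47.3333.
Solving the dual: y* = (1.6667, 0, 0.6667, 0).
  dual value b^T y* = 47.3333.
Strong duality: c^T x* = b^T y*. Confirmed.

47.3333


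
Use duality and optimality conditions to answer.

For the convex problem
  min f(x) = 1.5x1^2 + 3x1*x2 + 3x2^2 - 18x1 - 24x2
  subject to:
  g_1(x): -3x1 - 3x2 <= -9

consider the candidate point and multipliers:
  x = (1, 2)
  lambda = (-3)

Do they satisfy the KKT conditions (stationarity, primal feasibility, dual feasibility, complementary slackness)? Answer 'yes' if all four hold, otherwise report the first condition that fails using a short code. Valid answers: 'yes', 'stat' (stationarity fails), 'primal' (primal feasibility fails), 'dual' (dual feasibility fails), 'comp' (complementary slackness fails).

Gradient of f: grad f(x) = Q x + c = (-9, -9)
Constraint values g_i(x) = a_i^T x - b_i:
  g_1((1, 2)) = 0
Stationarity residual: grad f(x) + sum_i lambda_i a_i = (0, 0)
  -> stationarity OK
Primal feasibility (all g_i <= 0): OK
Dual feasibility (all lambda_i >= 0): FAILS
Complementary slackness (lambda_i * g_i(x) = 0 for all i): OK

Verdict: the first failing condition is dual_feasibility -> dual.

dual


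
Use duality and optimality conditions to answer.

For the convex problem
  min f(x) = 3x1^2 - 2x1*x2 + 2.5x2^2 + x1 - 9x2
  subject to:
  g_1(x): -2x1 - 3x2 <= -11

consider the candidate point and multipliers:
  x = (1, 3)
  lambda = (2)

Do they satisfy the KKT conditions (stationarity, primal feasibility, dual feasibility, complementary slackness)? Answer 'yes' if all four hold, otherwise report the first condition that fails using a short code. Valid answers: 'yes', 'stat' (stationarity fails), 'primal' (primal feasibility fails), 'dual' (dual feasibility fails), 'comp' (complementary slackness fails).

Gradient of f: grad f(x) = Q x + c = (1, 4)
Constraint values g_i(x) = a_i^T x - b_i:
  g_1((1, 3)) = 0
Stationarity residual: grad f(x) + sum_i lambda_i a_i = (-3, -2)
  -> stationarity FAILS
Primal feasibility (all g_i <= 0): OK
Dual feasibility (all lambda_i >= 0): OK
Complementary slackness (lambda_i * g_i(x) = 0 for all i): OK

Verdict: the first failing condition is stationarity -> stat.

stat


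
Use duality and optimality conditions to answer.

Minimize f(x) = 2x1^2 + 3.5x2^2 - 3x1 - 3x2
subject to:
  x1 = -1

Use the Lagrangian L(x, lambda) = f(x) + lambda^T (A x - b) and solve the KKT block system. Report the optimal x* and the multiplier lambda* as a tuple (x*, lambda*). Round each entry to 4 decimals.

Form the Lagrangian:
  L(x, lambda) = (1/2) x^T Q x + c^T x + lambda^T (A x - b)
Stationarity (grad_x L = 0): Q x + c + A^T lambda = 0.
Primal feasibility: A x = b.

This gives the KKT block system:
  [ Q   A^T ] [ x     ]   [-c ]
  [ A    0  ] [ lambda ] = [ b ]

Solving the linear system:
  x*      = (-1, 0.4286)
  lambda* = (7)
  f(x*)   = 4.3571

x* = (-1, 0.4286), lambda* = (7)


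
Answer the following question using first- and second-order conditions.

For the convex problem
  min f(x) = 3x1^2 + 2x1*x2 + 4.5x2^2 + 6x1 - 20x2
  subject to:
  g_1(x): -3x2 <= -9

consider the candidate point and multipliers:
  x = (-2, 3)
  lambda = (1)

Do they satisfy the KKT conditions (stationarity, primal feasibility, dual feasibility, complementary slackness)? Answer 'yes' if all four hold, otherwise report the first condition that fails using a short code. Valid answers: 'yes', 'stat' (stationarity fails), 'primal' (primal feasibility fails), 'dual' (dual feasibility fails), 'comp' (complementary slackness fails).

Gradient of f: grad f(x) = Q x + c = (0, 3)
Constraint values g_i(x) = a_i^T x - b_i:
  g_1((-2, 3)) = 0
Stationarity residual: grad f(x) + sum_i lambda_i a_i = (0, 0)
  -> stationarity OK
Primal feasibility (all g_i <= 0): OK
Dual feasibility (all lambda_i >= 0): OK
Complementary slackness (lambda_i * g_i(x) = 0 for all i): OK

Verdict: yes, KKT holds.

yes


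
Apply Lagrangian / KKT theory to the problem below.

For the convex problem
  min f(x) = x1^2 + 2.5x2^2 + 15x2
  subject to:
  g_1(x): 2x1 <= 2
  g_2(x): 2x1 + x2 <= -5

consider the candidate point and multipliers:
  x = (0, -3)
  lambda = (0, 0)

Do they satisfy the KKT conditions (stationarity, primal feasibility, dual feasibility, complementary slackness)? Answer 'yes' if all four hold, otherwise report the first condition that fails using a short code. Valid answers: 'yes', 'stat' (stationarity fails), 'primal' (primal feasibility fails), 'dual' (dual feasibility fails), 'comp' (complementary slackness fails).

Gradient of f: grad f(x) = Q x + c = (0, 0)
Constraint values g_i(x) = a_i^T x - b_i:
  g_1((0, -3)) = -2
  g_2((0, -3)) = 2
Stationarity residual: grad f(x) + sum_i lambda_i a_i = (0, 0)
  -> stationarity OK
Primal feasibility (all g_i <= 0): FAILS
Dual feasibility (all lambda_i >= 0): OK
Complementary slackness (lambda_i * g_i(x) = 0 for all i): OK

Verdict: the first failing condition is primal_feasibility -> primal.

primal


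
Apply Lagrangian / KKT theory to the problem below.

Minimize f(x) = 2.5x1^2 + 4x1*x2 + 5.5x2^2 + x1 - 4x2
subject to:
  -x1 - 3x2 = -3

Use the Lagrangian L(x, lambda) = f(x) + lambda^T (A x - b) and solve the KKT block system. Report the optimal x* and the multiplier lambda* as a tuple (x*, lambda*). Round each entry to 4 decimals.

Form the Lagrangian:
  L(x, lambda) = (1/2) x^T Q x + c^T x + lambda^T (A x - b)
Stationarity (grad_x L = 0): Q x + c + A^T lambda = 0.
Primal feasibility: A x = b.

This gives the KKT block system:
  [ Q   A^T ] [ x     ]   [-c ]
  [ A    0  ] [ lambda ] = [ b ]

Solving the linear system:
  x*      = (-0.75, 1.25)
  lambda* = (2.25)
  f(x*)   = 0.5

x* = (-0.75, 1.25), lambda* = (2.25)


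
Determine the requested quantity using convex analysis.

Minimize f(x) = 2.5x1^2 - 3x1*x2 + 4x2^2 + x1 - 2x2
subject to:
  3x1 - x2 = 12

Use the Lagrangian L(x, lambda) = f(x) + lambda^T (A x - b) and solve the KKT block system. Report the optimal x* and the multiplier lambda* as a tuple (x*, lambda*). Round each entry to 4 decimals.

Form the Lagrangian:
  L(x, lambda) = (1/2) x^T Q x + c^T x + lambda^T (A x - b)
Stationarity (grad_x L = 0): Q x + c + A^T lambda = 0.
Primal feasibility: A x = b.

This gives the KKT block system:
  [ Q   A^T ] [ x     ]   [-c ]
  [ A    0  ] [ lambda ] = [ b ]

Solving the linear system:
  x*      = (4.3559, 1.0678)
  lambda* = (-6.5254)
  f(x*)   = 40.2627

x* = (4.3559, 1.0678), lambda* = (-6.5254)


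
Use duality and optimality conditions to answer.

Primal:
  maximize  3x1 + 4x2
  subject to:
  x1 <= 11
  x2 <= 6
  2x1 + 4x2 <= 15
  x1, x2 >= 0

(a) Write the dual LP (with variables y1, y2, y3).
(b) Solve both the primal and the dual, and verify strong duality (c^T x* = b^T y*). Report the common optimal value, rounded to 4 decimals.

The standard primal-dual pair for 'max c^T x s.t. A x <= b, x >= 0' is:
  Dual:  min b^T y  s.t.  A^T y >= c,  y >= 0.

So the dual LP is:
  minimize  11y1 + 6y2 + 15y3
  subject to:
    y1 + 2y3 >= 3
    y2 + 4y3 >= 4
    y1, y2, y3 >= 0

Solving the primal: x* = (7.5, 0).
  primal value c^T x* = 22.5.
Solving the dual: y* = (0, 0, 1.5).
  dual value b^T y* = 22.5.
Strong duality: c^T x* = b^T y*. Confirmed.

22.5


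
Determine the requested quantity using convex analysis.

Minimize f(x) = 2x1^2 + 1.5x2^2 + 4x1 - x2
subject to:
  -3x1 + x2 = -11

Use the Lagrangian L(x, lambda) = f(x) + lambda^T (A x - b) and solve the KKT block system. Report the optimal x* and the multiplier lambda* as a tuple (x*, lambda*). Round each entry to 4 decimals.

Form the Lagrangian:
  L(x, lambda) = (1/2) x^T Q x + c^T x + lambda^T (A x - b)
Stationarity (grad_x L = 0): Q x + c + A^T lambda = 0.
Primal feasibility: A x = b.

This gives the KKT block system:
  [ Q   A^T ] [ x     ]   [-c ]
  [ A    0  ] [ lambda ] = [ b ]

Solving the linear system:
  x*      = (3.1613, -1.5161)
  lambda* = (5.5484)
  f(x*)   = 37.5968

x* = (3.1613, -1.5161), lambda* = (5.5484)


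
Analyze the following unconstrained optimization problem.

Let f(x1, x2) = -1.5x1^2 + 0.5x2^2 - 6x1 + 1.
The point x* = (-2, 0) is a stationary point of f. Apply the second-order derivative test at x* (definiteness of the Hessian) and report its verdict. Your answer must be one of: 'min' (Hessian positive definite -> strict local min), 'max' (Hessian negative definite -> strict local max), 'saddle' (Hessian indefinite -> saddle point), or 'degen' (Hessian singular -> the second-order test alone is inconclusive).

Compute the Hessian H = grad^2 f:
  H = [[-3, 0], [0, 1]]
Verify stationarity: grad f(x*) = H x* + g = (0, 0).
Eigenvalues of H: -3, 1.
Eigenvalues have mixed signs, so H is indefinite -> x* is a saddle point.

saddle


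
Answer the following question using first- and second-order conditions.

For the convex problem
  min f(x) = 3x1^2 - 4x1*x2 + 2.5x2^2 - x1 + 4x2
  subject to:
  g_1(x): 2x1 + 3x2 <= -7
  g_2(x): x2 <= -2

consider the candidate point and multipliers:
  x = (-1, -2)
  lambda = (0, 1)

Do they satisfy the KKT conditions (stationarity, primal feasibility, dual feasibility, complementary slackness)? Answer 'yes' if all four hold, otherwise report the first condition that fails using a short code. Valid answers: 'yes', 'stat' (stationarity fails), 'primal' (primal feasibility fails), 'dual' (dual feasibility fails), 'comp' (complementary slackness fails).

Gradient of f: grad f(x) = Q x + c = (1, -2)
Constraint values g_i(x) = a_i^T x - b_i:
  g_1((-1, -2)) = -1
  g_2((-1, -2)) = 0
Stationarity residual: grad f(x) + sum_i lambda_i a_i = (1, -1)
  -> stationarity FAILS
Primal feasibility (all g_i <= 0): OK
Dual feasibility (all lambda_i >= 0): OK
Complementary slackness (lambda_i * g_i(x) = 0 for all i): OK

Verdict: the first failing condition is stationarity -> stat.

stat


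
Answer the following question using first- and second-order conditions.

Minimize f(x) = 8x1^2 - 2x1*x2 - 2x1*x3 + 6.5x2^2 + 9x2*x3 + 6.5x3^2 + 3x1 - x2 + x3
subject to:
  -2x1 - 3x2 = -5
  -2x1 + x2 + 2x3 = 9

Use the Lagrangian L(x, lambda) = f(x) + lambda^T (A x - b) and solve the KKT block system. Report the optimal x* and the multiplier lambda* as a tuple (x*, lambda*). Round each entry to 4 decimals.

Form the Lagrangian:
  L(x, lambda) = (1/2) x^T Q x + c^T x + lambda^T (A x - b)
Stationarity (grad_x L = 0): Q x + c + A^T lambda = 0.
Primal feasibility: A x = b.

This gives the KKT block system:
  [ Q   A^T ] [ x     ]   [-c ]
  [ A    0  ] [ lambda ] = [ b ]

Solving the linear system:
  x*      = (-1.5805, 2.7203, 1.5593)
  lambda* = (9.0339, -24.4576)
  f(x*)   = 129.6928

x* = (-1.5805, 2.7203, 1.5593), lambda* = (9.0339, -24.4576)


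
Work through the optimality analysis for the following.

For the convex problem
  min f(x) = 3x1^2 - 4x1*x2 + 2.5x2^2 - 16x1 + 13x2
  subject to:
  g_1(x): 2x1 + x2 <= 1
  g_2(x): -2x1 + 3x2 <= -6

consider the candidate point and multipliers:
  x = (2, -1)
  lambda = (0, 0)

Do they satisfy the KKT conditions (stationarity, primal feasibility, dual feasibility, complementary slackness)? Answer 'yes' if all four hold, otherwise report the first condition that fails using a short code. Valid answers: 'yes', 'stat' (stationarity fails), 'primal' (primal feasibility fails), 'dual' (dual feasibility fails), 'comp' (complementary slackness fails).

Gradient of f: grad f(x) = Q x + c = (0, 0)
Constraint values g_i(x) = a_i^T x - b_i:
  g_1((2, -1)) = 2
  g_2((2, -1)) = -1
Stationarity residual: grad f(x) + sum_i lambda_i a_i = (0, 0)
  -> stationarity OK
Primal feasibility (all g_i <= 0): FAILS
Dual feasibility (all lambda_i >= 0): OK
Complementary slackness (lambda_i * g_i(x) = 0 for all i): OK

Verdict: the first failing condition is primal_feasibility -> primal.

primal


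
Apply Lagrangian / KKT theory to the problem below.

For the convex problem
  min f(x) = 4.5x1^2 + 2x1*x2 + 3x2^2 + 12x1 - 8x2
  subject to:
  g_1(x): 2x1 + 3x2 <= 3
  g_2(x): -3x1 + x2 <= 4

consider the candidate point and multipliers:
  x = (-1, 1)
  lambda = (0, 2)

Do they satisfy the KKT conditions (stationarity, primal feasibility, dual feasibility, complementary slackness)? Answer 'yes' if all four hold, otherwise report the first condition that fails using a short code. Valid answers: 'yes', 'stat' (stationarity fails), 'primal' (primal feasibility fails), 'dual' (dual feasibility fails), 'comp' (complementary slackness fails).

Gradient of f: grad f(x) = Q x + c = (5, -4)
Constraint values g_i(x) = a_i^T x - b_i:
  g_1((-1, 1)) = -2
  g_2((-1, 1)) = 0
Stationarity residual: grad f(x) + sum_i lambda_i a_i = (-1, -2)
  -> stationarity FAILS
Primal feasibility (all g_i <= 0): OK
Dual feasibility (all lambda_i >= 0): OK
Complementary slackness (lambda_i * g_i(x) = 0 for all i): OK

Verdict: the first failing condition is stationarity -> stat.

stat


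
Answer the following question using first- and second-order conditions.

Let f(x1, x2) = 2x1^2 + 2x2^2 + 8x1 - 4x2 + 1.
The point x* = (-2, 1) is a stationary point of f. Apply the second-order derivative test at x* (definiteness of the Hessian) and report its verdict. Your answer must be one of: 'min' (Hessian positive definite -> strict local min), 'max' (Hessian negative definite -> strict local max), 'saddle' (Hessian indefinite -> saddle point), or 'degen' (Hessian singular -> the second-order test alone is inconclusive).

Compute the Hessian H = grad^2 f:
  H = [[4, 0], [0, 4]]
Verify stationarity: grad f(x*) = H x* + g = (0, 0).
Eigenvalues of H: 4, 4.
Both eigenvalues > 0, so H is positive definite -> x* is a strict local min.

min


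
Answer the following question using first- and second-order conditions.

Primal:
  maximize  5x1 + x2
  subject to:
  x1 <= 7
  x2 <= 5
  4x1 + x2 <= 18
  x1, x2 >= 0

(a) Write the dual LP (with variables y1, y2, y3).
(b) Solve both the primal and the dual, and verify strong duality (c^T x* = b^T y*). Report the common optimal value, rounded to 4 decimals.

The standard primal-dual pair for 'max c^T x s.t. A x <= b, x >= 0' is:
  Dual:  min b^T y  s.t.  A^T y >= c,  y >= 0.

So the dual LP is:
  minimize  7y1 + 5y2 + 18y3
  subject to:
    y1 + 4y3 >= 5
    y2 + y3 >= 1
    y1, y2, y3 >= 0

Solving the primal: x* = (4.5, 0).
  primal value c^T x* = 22.5.
Solving the dual: y* = (0, 0, 1.25).
  dual value b^T y* = 22.5.
Strong duality: c^T x* = b^T y*. Confirmed.

22.5


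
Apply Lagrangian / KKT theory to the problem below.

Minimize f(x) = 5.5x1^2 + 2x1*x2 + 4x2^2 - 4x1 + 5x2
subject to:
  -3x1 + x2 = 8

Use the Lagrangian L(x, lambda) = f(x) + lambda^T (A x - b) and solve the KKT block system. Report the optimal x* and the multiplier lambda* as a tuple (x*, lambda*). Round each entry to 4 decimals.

Form the Lagrangian:
  L(x, lambda) = (1/2) x^T Q x + c^T x + lambda^T (A x - b)
Stationarity (grad_x L = 0): Q x + c + A^T lambda = 0.
Primal feasibility: A x = b.

This gives the KKT block system:
  [ Q   A^T ] [ x     ]   [-c ]
  [ A    0  ] [ lambda ] = [ b ]

Solving the linear system:
  x*      = (-2.3053, 1.0842)
  lambda* = (-9.0632)
  f(x*)   = 43.5737

x* = (-2.3053, 1.0842), lambda* = (-9.0632)


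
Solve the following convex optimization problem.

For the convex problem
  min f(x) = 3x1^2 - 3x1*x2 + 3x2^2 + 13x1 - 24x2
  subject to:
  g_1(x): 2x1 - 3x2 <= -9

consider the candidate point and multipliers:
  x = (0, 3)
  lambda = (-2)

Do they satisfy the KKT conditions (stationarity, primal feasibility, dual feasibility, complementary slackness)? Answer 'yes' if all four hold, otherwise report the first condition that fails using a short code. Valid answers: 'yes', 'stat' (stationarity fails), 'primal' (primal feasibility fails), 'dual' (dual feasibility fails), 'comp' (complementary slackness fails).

Gradient of f: grad f(x) = Q x + c = (4, -6)
Constraint values g_i(x) = a_i^T x - b_i:
  g_1((0, 3)) = 0
Stationarity residual: grad f(x) + sum_i lambda_i a_i = (0, 0)
  -> stationarity OK
Primal feasibility (all g_i <= 0): OK
Dual feasibility (all lambda_i >= 0): FAILS
Complementary slackness (lambda_i * g_i(x) = 0 for all i): OK

Verdict: the first failing condition is dual_feasibility -> dual.

dual


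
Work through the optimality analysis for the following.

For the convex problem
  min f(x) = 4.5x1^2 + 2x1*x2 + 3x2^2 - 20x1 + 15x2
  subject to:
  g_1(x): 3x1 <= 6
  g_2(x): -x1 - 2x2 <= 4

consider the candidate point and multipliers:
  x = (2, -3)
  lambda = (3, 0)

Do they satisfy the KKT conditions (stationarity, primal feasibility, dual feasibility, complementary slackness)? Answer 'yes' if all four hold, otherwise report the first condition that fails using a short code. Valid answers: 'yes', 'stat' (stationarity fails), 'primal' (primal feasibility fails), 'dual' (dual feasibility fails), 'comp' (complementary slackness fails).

Gradient of f: grad f(x) = Q x + c = (-8, 1)
Constraint values g_i(x) = a_i^T x - b_i:
  g_1((2, -3)) = 0
  g_2((2, -3)) = 0
Stationarity residual: grad f(x) + sum_i lambda_i a_i = (1, 1)
  -> stationarity FAILS
Primal feasibility (all g_i <= 0): OK
Dual feasibility (all lambda_i >= 0): OK
Complementary slackness (lambda_i * g_i(x) = 0 for all i): OK

Verdict: the first failing condition is stationarity -> stat.

stat


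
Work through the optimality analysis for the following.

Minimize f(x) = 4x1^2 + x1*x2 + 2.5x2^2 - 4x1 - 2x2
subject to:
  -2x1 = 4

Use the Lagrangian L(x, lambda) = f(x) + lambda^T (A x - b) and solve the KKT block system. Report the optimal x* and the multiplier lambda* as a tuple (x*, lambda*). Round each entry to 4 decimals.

Form the Lagrangian:
  L(x, lambda) = (1/2) x^T Q x + c^T x + lambda^T (A x - b)
Stationarity (grad_x L = 0): Q x + c + A^T lambda = 0.
Primal feasibility: A x = b.

This gives the KKT block system:
  [ Q   A^T ] [ x     ]   [-c ]
  [ A    0  ] [ lambda ] = [ b ]

Solving the linear system:
  x*      = (-2, 0.8)
  lambda* = (-9.6)
  f(x*)   = 22.4

x* = (-2, 0.8), lambda* = (-9.6)


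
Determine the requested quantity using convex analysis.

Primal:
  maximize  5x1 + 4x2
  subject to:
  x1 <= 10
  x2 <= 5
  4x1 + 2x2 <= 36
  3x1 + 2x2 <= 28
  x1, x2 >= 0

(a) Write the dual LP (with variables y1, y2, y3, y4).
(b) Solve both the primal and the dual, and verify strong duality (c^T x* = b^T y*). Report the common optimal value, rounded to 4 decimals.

The standard primal-dual pair for 'max c^T x s.t. A x <= b, x >= 0' is:
  Dual:  min b^T y  s.t.  A^T y >= c,  y >= 0.

So the dual LP is:
  minimize  10y1 + 5y2 + 36y3 + 28y4
  subject to:
    y1 + 4y3 + 3y4 >= 5
    y2 + 2y3 + 2y4 >= 4
    y1, y2, y3, y4 >= 0

Solving the primal: x* = (6, 5).
  primal value c^T x* = 50.
Solving the dual: y* = (0, 0.6667, 0, 1.6667).
  dual value b^T y* = 50.
Strong duality: c^T x* = b^T y*. Confirmed.

50


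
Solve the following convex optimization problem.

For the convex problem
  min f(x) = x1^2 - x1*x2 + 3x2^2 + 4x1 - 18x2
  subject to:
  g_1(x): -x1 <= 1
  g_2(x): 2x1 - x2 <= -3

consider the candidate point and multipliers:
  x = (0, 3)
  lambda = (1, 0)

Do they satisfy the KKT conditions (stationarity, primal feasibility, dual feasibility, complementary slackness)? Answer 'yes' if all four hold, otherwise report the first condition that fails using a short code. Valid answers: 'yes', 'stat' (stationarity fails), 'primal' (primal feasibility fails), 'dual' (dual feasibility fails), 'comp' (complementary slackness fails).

Gradient of f: grad f(x) = Q x + c = (1, 0)
Constraint values g_i(x) = a_i^T x - b_i:
  g_1((0, 3)) = -1
  g_2((0, 3)) = 0
Stationarity residual: grad f(x) + sum_i lambda_i a_i = (0, 0)
  -> stationarity OK
Primal feasibility (all g_i <= 0): OK
Dual feasibility (all lambda_i >= 0): OK
Complementary slackness (lambda_i * g_i(x) = 0 for all i): FAILS

Verdict: the first failing condition is complementary_slackness -> comp.

comp


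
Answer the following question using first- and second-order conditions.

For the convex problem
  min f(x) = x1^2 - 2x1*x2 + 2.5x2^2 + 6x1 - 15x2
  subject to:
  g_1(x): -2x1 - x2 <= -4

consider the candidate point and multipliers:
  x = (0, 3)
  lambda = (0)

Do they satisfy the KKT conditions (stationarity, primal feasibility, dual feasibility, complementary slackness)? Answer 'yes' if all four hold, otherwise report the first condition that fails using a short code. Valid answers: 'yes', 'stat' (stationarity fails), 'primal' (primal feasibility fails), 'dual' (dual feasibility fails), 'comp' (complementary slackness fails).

Gradient of f: grad f(x) = Q x + c = (0, 0)
Constraint values g_i(x) = a_i^T x - b_i:
  g_1((0, 3)) = 1
Stationarity residual: grad f(x) + sum_i lambda_i a_i = (0, 0)
  -> stationarity OK
Primal feasibility (all g_i <= 0): FAILS
Dual feasibility (all lambda_i >= 0): OK
Complementary slackness (lambda_i * g_i(x) = 0 for all i): OK

Verdict: the first failing condition is primal_feasibility -> primal.

primal


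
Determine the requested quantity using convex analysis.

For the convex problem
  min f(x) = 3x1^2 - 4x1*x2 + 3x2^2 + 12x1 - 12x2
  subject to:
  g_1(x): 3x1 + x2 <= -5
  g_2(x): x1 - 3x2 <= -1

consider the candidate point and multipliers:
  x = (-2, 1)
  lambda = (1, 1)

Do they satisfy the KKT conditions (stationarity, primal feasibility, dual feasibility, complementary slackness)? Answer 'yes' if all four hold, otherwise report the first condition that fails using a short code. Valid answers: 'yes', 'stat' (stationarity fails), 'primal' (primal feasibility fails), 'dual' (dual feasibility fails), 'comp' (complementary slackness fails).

Gradient of f: grad f(x) = Q x + c = (-4, 2)
Constraint values g_i(x) = a_i^T x - b_i:
  g_1((-2, 1)) = 0
  g_2((-2, 1)) = -4
Stationarity residual: grad f(x) + sum_i lambda_i a_i = (0, 0)
  -> stationarity OK
Primal feasibility (all g_i <= 0): OK
Dual feasibility (all lambda_i >= 0): OK
Complementary slackness (lambda_i * g_i(x) = 0 for all i): FAILS

Verdict: the first failing condition is complementary_slackness -> comp.

comp


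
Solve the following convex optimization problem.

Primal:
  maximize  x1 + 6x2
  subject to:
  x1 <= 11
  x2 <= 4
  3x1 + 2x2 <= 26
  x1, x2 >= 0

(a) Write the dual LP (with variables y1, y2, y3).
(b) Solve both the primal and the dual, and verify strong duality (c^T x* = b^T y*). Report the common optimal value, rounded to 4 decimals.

The standard primal-dual pair for 'max c^T x s.t. A x <= b, x >= 0' is:
  Dual:  min b^T y  s.t.  A^T y >= c,  y >= 0.

So the dual LP is:
  minimize  11y1 + 4y2 + 26y3
  subject to:
    y1 + 3y3 >= 1
    y2 + 2y3 >= 6
    y1, y2, y3 >= 0

Solving the primal: x* = (6, 4).
  primal value c^T x* = 30.
Solving the dual: y* = (0, 5.3333, 0.3333).
  dual value b^T y* = 30.
Strong duality: c^T x* = b^T y*. Confirmed.

30


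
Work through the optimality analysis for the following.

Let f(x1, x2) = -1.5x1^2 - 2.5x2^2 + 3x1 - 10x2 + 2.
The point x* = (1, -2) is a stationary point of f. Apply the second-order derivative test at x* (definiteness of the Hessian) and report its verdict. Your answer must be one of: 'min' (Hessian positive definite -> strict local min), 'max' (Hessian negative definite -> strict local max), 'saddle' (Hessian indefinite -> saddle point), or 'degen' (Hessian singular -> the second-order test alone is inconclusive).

Compute the Hessian H = grad^2 f:
  H = [[-3, 0], [0, -5]]
Verify stationarity: grad f(x*) = H x* + g = (0, 0).
Eigenvalues of H: -5, -3.
Both eigenvalues < 0, so H is negative definite -> x* is a strict local max.

max


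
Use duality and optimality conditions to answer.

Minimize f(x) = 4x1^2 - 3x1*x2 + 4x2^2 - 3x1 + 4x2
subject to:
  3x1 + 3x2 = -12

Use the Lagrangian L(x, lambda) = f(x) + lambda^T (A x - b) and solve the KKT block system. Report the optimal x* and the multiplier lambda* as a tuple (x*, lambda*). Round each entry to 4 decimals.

Form the Lagrangian:
  L(x, lambda) = (1/2) x^T Q x + c^T x + lambda^T (A x - b)
Stationarity (grad_x L = 0): Q x + c + A^T lambda = 0.
Primal feasibility: A x = b.

This gives the KKT block system:
  [ Q   A^T ] [ x     ]   [-c ]
  [ A    0  ] [ lambda ] = [ b ]

Solving the linear system:
  x*      = (-1.6818, -2.3182)
  lambda* = (3.1667)
  f(x*)   = 16.8864

x* = (-1.6818, -2.3182), lambda* = (3.1667)


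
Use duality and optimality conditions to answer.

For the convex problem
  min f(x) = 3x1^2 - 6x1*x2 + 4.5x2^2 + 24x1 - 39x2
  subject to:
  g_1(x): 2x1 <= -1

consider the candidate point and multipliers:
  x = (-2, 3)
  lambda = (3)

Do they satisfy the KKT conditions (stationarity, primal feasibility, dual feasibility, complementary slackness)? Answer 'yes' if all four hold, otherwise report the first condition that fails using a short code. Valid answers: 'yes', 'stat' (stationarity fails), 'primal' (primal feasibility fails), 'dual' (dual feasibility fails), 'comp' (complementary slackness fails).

Gradient of f: grad f(x) = Q x + c = (-6, 0)
Constraint values g_i(x) = a_i^T x - b_i:
  g_1((-2, 3)) = -3
Stationarity residual: grad f(x) + sum_i lambda_i a_i = (0, 0)
  -> stationarity OK
Primal feasibility (all g_i <= 0): OK
Dual feasibility (all lambda_i >= 0): OK
Complementary slackness (lambda_i * g_i(x) = 0 for all i): FAILS

Verdict: the first failing condition is complementary_slackness -> comp.

comp
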